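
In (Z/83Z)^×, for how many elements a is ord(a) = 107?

0

φ(83) = 83 − 1 = 82 = 2 · 41.
In a cyclic group of order 82, there are φ(d) elements of order d for each divisor d of 82, and zero for non-divisors.
Here 82 is not a multiple of 107, so there are no elements of order 107.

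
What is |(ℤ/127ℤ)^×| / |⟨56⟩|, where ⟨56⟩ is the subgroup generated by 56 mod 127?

Since 56 ∈ (Z/127Z)^×, its order divides φ(127) = 127 − 1 = 126 = 2 · 3^2 · 7.
Divisors of 126: 1, 2, 3, 6, 7, 9, 14, 18, 21, 42, 63, 126.
Check 56^d mod 127 for each divisor in increasing order:
56^1 ≡ 56 (mod 127)
56^2 ≡ 88 (mod 127)
56^3 ≡ 102 (mod 127)
56^6 ≡ 117 (mod 127)
56^7 ≡ 75 (mod 127)
56^9 ≡ 123 (mod 127)
56^14 ≡ 37 (mod 127)
56^18 ≡ 16 (mod 127)
56^21 ≡ 108 (mod 127)
56^42 ≡ 107 (mod 127)
56^63 ≡ 126 (mod 127)
56^126 ≡ 1 (mod 127) ✓
The order of 56 is 126, so the subgroup it generates has 126 elements.
[(Z/127Z)^× : ⟨56⟩] = 126/126 = 1.

1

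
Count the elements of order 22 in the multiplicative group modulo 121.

10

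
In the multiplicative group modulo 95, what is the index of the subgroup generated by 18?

18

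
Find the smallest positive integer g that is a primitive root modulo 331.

3

φ(331) = 331 − 1 = 330 = 2 · 3 · 5 · 11.
g is a primitive root iff g^(330/q) ≢ 1 (mod 331) for each prime q ∈ {2, 3, 5, 11}.
g = 2: 2^165 ≡ 330; 2^110 ≡ 299; 2^66 ≡ 64; 2^30 ≡ 1 — hits 1, so not a primitive root.
g = 3: 3^165 ≡ 330; 3^110 ≡ 299; 3^66 ≡ 64; 3^30 ≡ 270 — none is 1, so 3 is a primitive root.
Hence the least primitive root of 331 is 3.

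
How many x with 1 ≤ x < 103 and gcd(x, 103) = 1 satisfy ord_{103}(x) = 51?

φ(103) = 103 − 1 = 102 = 2 · 3 · 17.
Since (Z/103Z)^× is cyclic of order 102, the number of elements of order d is φ(d) when d | 102 and 0 otherwise.
51 = 3 · 17 divides 102, and φ(51) = 32.

32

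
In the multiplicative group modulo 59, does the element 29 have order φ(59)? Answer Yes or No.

φ(59) = 59 − 1 = 58 = 2 · 29.
An element g generates (Z/59Z)^× iff g^(58/q) ≢ 1 (mod 59) for each prime q ∈ {2, 29}.
29^29 ≡ 1 (mod 59)  [q = 2: ≡ 1 ✗]
29^2 ≡ 15 (mod 59)  [q = 29: ≢ 1 ✓]
29^29 ≡ 1 shows ord(29) | 29, strictly less than φ(59); not a primitive root.

No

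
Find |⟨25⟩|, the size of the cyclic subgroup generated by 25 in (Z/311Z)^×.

ord(25) | φ(311) = 311 − 1 = 310 = 2 · 5 · 31.
Divisors of 310: 1, 2, 5, 10, 31, 62, 155, 310.
Test each divisor d:
25^1 ≡ 25 (mod 311)
25^2 ≡ 3 (mod 311)
25^5 ≡ 225 (mod 311)
25^10 ≡ 243 (mod 311)
25^31 ≡ 36 (mod 311)
25^62 ≡ 52 (mod 311)
25^155 ≡ 1 (mod 311) ✓
The smallest such exponent is 155, so the order of 25 is 155.

155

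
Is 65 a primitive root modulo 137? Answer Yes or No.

φ(137) = 137 − 1 = 136 = 2^3 · 17.
It suffices to check that the order of 65 is not a proper divisor of 136: compute 65^(136/q) for q ∈ {2, 17}.
65^68 ≡ 1 (mod 137)  [q = 2: ≡ 1 ✗]
65^8 ≡ 123 (mod 137)  [q = 17: ≢ 1 ✓]
65^68 ≡ 1 shows ord(65) | 68, strictly less than φ(137); not a primitive root.

No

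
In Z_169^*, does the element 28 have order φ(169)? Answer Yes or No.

Yes

φ(169) = φ(13^2) = 13·(13−1) = 156 = 2^2 · 3 · 13.
Test 28^(156/q) mod 169 for each prime factor q of 156:
28^78 ≡ 168 (mod 169)  [q = 2: ≢ 1 ✓]
28^52 ≡ 146 (mod 169)  [q = 3: ≢ 1 ✓]
28^12 ≡ 27 (mod 169)  [q = 13: ≢ 1 ✓]
None equal 1, so ord_169(28) = 156: 28 is a primitive root.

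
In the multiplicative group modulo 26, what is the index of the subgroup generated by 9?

4

The order of 9 must divide φ(26) = φ(2)·φ(13) = 1·12 = 12 = 2^2 · 3.
Divisors of 12: 1, 2, 3, 4, 6, 12.
Check 9^d mod 26 for each divisor in increasing order:
9^1 ≡ 9
9^2 ≡ 3
9^3 ≡ 1
The order of 9 is 3, so the subgroup it generates has 3 elements.
[(Z/26Z)^× : ⟨9⟩] = 12/3 = 4.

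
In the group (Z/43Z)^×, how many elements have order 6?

φ(43) = 43 − 1 = 42 = 2 · 3 · 7.
In a cyclic group of order 42, there are φ(d) elements of order d for each divisor d of 42, and zero for non-divisors.
6 = 2 · 3 divides 42, and φ(6) = 2.

2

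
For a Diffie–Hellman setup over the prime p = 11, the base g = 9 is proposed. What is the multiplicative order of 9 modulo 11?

5

Since 9 ∈ (Z/11Z)^×, its order divides φ(11) = 11 − 1 = 10 = 2 · 5.
Divisors of 10: 1, 2, 5, 10.
Compute 9^d (mod 11) for the divisors d until we hit 1:
9^1 ≡ 9 (mod 11)
9^2 ≡ 4 (mod 11)
9^5 ≡ 1 (mod 11) ✓
Therefore the multiplicative order of 9 modulo 11 is 5.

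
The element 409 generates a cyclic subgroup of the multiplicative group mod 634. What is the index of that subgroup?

2

ord(409) | φ(634) = φ(2)·φ(317) = 1·316 = 316 = 2^2 · 79.
Divisors of 316: 1, 2, 4, 79, 158, 316.
Evaluate successive powers at the divisors of 316:
409^1 ≡ 409
409^2 ≡ 539
409^4 ≡ 149
409^79 ≡ 633
409^158 ≡ 1
Thus |⟨409⟩| = ord(409) = 158.
[(Z/634Z)^× : ⟨409⟩] = 316/158 = 2.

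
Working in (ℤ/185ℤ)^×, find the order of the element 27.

ord(27) | φ(185) = φ(5·37) = (5−1)·(37−1) = 4·36 = 144 = 2^4 · 3^2.
Divisors of 144: 1, 2, 3, 4, 6, 8, 9, 12, 16, 18, 24, 36, 48, 72, 144.
Evaluate successive powers at the divisors of 144:
27^1 ≡ 27 (mod 185)
27^2 ≡ 174 (mod 185)
27^3 ≡ 73 (mod 185)
27^4 ≡ 121 (mod 185)
27^6 ≡ 149 (mod 185)
27^8 ≡ 26 (mod 185)
27^9 ≡ 147 (mod 185)
27^12 ≡ 1 (mod 185) ✓
Hence ord(27) = 12.

12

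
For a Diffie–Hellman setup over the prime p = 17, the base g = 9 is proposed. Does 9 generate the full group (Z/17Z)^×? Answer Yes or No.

φ(17) = 17 − 1 = 16 = 2^4.
An element g generates (Z/17Z)^× iff g^(16/q) ≢ 1 (mod 17) for each prime q ∈ {2}.
9^8 ≡ 1 (mod 17)  [q = 2: ≡ 1 ✗]
9^8 ≡ 1 shows ord(9) | 8, strictly less than φ(17); not a primitive root.

No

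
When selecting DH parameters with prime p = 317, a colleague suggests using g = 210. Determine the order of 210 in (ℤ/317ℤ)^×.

By Lagrange's theorem, ord_317(210) divides φ(317) = 317 − 1 = 316 = 2^2 · 79.
Divisors of 316: 1, 2, 4, 79, 158, 316.
Evaluate successive powers at the divisors of 316:
210^1 ≡ 210 (mod 317)
210^2 ≡ 37 (mod 317)
210^4 ≡ 101 (mod 317)
210^79 ≡ 114 (mod 317)
210^158 ≡ 316 (mod 317)
210^316 ≡ 1 (mod 317) ✓
Hence ord(210) = 316.

316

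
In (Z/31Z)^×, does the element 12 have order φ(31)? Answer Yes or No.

Yes

φ(31) = 31 − 1 = 30 = 2 · 3 · 5.
12 is a primitive root mod 31 iff 12^(φ(31)/q) ≢ 1 for every prime q | φ(31), i.e. q ∈ {2, 3, 5}.
12^15 ≡ 30 (mod 31)  [q = 2: ≢ 1 ✓]
12^10 ≡ 25 (mod 31)  [q = 3: ≢ 1 ✓]
12^6 ≡ 2 (mod 31)  [q = 5: ≢ 1 ✓]
None equal 1, so ord_31(12) = 30: 12 is a primitive root.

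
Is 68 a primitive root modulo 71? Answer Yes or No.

Yes

φ(71) = 71 − 1 = 70 = 2 · 5 · 7.
Test 68^(70/q) mod 71 for each prime factor q of 70:
68^35 ≡ 70 (mod 71)  [q = 2: ≢ 1 ✓]
68^14 ≡ 54 (mod 71)  [q = 5: ≢ 1 ✓]
68^10 ≡ 48 (mod 71)  [q = 7: ≢ 1 ✓]
All checks pass, so 68 has order 70 and is a primitive root modulo 71.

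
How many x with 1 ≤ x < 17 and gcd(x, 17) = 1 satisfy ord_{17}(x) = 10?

0

φ(17) = 17 − 1 = 16 = 2^4.
In a cyclic group of order 16, there are φ(d) elements of order d for each divisor d of 16, and zero for non-divisors.
Since 10 ∤ 16, the count is 0.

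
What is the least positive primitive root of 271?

6

φ(271) = 271 − 1 = 270 = 2 · 3^3 · 5.
Test candidates g = 2, 3, … against the prime factors q ∈ {2, 3, 5} of φ(271): g is a generator iff g^(270/q) ≢ 1 for every such q.
g = 2: 2^135 ≡ 1 — hits 1, so not a primitive root.
g = 3: 3^135 ≡ 270; 3^90 ≡ 1 — hits 1, so not a primitive root.
g = 4: 4^135 ≡ 1 — hits 1, so not a primitive root.
g = 5: 5^135 ≡ 1 — hits 1, so not a primitive root.
g = 6: 6^135 ≡ 270; 6^90 ≡ 242; 6^54 ≡ 10 — none is 1, so 6 is a primitive root.
The smallest primitive root modulo 271 is 6.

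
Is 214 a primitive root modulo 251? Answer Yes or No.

φ(251) = 251 − 1 = 250 = 2 · 5^3.
An element g generates (Z/251Z)^× iff g^(250/q) ≢ 1 (mod 251) for each prime q ∈ {2, 5}.
214^125 ≡ 1 (mod 251)  [q = 2: ≡ 1 ✗]
214^50 ≡ 20 (mod 251)  [q = 5: ≢ 1 ✓]
The check at q = 2 fails, so 214 generates a proper subgroup.

No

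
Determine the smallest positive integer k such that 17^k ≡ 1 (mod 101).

By Lagrange's theorem, ord_101(17) divides φ(101) = 101 − 1 = 100 = 2^2 · 5^2.
Divisors of 100: 1, 2, 4, 5, 10, 20, 25, 50, 100.
Compute 17^d (mod 101) for the divisors d until we hit 1:
17^1 ≡ 17 (mod 101)
17^2 ≡ 87 (mod 101)
17^4 ≡ 95 (mod 101)
17^5 ≡ 100 (mod 101)
17^10 ≡ 1 (mod 101) ✓
The smallest such exponent is 10, so the order of 17 is 10.

10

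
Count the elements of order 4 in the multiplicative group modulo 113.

2

φ(113) = 113 − 1 = 112 = 2^4 · 7.
Since (Z/113Z)^× is cyclic of order 112, the number of elements of order d is φ(d) when d | 112 and 0 otherwise.
4 = 2^2 divides 112, and φ(4) = 2.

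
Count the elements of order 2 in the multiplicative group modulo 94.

1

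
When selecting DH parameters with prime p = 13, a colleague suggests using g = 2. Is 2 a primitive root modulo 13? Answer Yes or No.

Yes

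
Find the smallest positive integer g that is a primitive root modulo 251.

6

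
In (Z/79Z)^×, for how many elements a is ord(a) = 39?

24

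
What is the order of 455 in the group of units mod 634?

158

By Lagrange's theorem, ord_634(455) divides φ(634) = φ(2)·φ(317) = 1·316 = 316 = 2^2 · 79.
Divisors of 316: 1, 2, 4, 79, 158, 316.
Test each divisor d:
455^1 ≡ 455 (mod 634)
455^2 ≡ 341 (mod 634)
455^4 ≡ 259 (mod 634)
455^79 ≡ 633 (mod 634)
455^158 ≡ 1 (mod 634) ✓
The smallest such exponent is 158, so the order of 455 is 158.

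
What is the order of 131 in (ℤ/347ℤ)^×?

173

By Lagrange's theorem, ord_347(131) divides φ(347) = 347 − 1 = 346 = 2 · 173.
Divisors of 346: 1, 2, 173, 346.
Test each divisor d:
131^1 ≡ 131 (mod 347)
131^2 ≡ 158 (mod 347)
131^173 ≡ 1 (mod 347) ✓
So ord_347(131) = 173.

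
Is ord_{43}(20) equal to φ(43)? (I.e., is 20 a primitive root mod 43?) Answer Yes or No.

Yes

φ(43) = 43 − 1 = 42 = 2 · 3 · 7.
It suffices to check that the order of 20 is not a proper divisor of 42: compute 20^(42/q) for q ∈ {2, 3, 7}.
20^21 ≡ 42 (mod 43)  [q = 2: ≢ 1 ✓]
20^14 ≡ 36 (mod 43)  [q = 3: ≢ 1 ✓]
20^6 ≡ 4 (mod 43)  [q = 7: ≢ 1 ✓]
All checks pass, so 20 has order 42 and is a primitive root modulo 43.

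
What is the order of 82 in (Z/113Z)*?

56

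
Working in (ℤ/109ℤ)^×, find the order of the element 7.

27

ord(7) | φ(109) = 109 − 1 = 108 = 2^2 · 3^3.
Divisors of 108: 1, 2, 3, 4, 6, 9, 12, 18, 27, 36, 54, 108.
Compute 7^d (mod 109) for the divisors d until we hit 1:
7^1 ≡ 7 (mod 109)
7^2 ≡ 49 (mod 109)
7^3 ≡ 16 (mod 109)
7^4 ≡ 3 (mod 109)
7^6 ≡ 38 (mod 109)
7^9 ≡ 63 (mod 109)
7^12 ≡ 27 (mod 109)
7^18 ≡ 45 (mod 109)
7^27 ≡ 1 (mod 109) ✓
Therefore the multiplicative order of 7 modulo 109 is 27.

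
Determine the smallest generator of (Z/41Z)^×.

φ(41) = 41 − 1 = 40 = 2^3 · 5.
g is a primitive root iff g^(40/q) ≢ 1 (mod 41) for each prime q ∈ {2, 5}.
g = 2: 2^20 ≡ 1 — hits 1, so not a primitive root.
g = 3: 3^20 ≡ 40; 3^8 ≡ 1 — hits 1, so not a primitive root.
g = 4: 4^20 ≡ 1 — hits 1, so not a primitive root.
g = 5: 5^20 ≡ 1 — hits 1, so not a primitive root.
g = 6: 6^20 ≡ 40; 6^8 ≡ 10 — none is 1, so 6 is a primitive root.
So 6 is the smallest generator of (Z/41Z)^×.

6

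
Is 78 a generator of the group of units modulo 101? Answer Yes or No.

No

φ(101) = 101 − 1 = 100 = 2^2 · 5^2.
78 is a primitive root mod 101 iff 78^(φ(101)/q) ≢ 1 for every prime q | φ(101), i.e. q ∈ {2, 5}.
78^50 ≡ 1 (mod 101)  [q = 2: ≡ 1 ✗]
78^20 ≡ 95 (mod 101)  [q = 5: ≢ 1 ✓]
78^50 ≡ 1 shows ord(78) | 50, strictly less than φ(101); not a primitive root.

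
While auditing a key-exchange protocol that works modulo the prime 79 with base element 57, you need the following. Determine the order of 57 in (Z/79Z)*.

26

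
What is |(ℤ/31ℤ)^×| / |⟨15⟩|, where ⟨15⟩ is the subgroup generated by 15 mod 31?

Since 15 ∈ (Z/31Z)^×, its order divides φ(31) = 31 − 1 = 30 = 2 · 3 · 5.
Divisors of 30: 1, 2, 3, 5, 6, 10, 15, 30.
Check 15^d mod 31 for each divisor in increasing order:
15^1 ≡ 15 (mod 31)
15^2 ≡ 8 (mod 31)
15^3 ≡ 27 (mod 31)
15^5 ≡ 30 (mod 31)
15^6 ≡ 16 (mod 31)
15^10 ≡ 1 (mod 31) ✓
The order of 15 is 10, so the subgroup it generates has 10 elements.
The index is φ(31) / ord(15) = 30 / 10 = 3.

3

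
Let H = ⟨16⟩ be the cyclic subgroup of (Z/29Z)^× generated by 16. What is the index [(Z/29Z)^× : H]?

4

The order of 16 must divide φ(29) = 29 − 1 = 28 = 2^2 · 7.
Divisors of 28: 1, 2, 4, 7, 14, 28.
Evaluate successive powers at the divisors of 28:
16^1 ≡ 16 (mod 29)
16^2 ≡ 24 (mod 29)
16^4 ≡ 25 (mod 29)
16^7 ≡ 1 (mod 29) ✓
The order of 16 is 7, so the subgroup it generates has 7 elements.
[(Z/29Z)^× : ⟨16⟩] = 28/7 = 4.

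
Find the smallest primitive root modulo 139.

2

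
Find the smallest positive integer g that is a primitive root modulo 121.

2

φ(121) = φ(11^2) = 11·(11−1) = 110 = 2 · 5 · 11.
Test candidates g = 2, 3, … against the prime factors q ∈ {2, 5, 11} of φ(121): g is a generator iff g^(110/q) ≢ 1 for every such q.
g = 2: 2^55 ≡ 120; 2^22 ≡ 81; 2^10 ≡ 56 — none is 1, so 2 is a primitive root.
Hence the least primitive root of 121 is 2.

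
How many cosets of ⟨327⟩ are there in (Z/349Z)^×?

By Lagrange's theorem, ord_349(327) divides φ(349) = 349 − 1 = 348 = 2^2 · 3 · 29.
Divisors of 348: 1, 2, 3, 4, 6, 12, 29, 58, 87, 116, 174, 348.
Compute 327^d (mod 349) for the divisors d until we hit 1:
327^1 ≡ 327
327^2 ≡ 135
327^3 ≡ 171
327^4 ≡ 77
327^6 ≡ 274
327^12 ≡ 41
327^29 ≡ 226
327^58 ≡ 122
327^87 ≡ 1
The order of 327 is 87, so the subgroup it generates has 87 elements.
[(Z/349Z)^× : ⟨327⟩] = 348/87 = 4.

4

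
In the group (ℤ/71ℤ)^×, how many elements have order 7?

6

φ(71) = 71 − 1 = 70 = 2 · 5 · 7.
In a cyclic group of order 70, there are φ(d) elements of order d for each divisor d of 70, and zero for non-divisors.
7 | 70, and φ(7) = 7 − 1 = 6.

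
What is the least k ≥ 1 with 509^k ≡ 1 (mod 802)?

80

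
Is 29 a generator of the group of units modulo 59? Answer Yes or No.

φ(59) = 59 − 1 = 58 = 2 · 29.
It suffices to check that the order of 29 is not a proper divisor of 58: compute 29^(58/q) for q ∈ {2, 29}.
29^29 ≡ 1 (mod 59)  [q = 2: ≡ 1 ✗]
29^2 ≡ 15 (mod 59)  [q = 29: ≢ 1 ✓]
29^29 ≡ 1 shows ord(29) | 29, strictly less than φ(59); not a primitive root.

No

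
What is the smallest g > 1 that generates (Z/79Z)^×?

φ(79) = 79 − 1 = 78 = 2 · 3 · 13.
Test candidates g = 2, 3, … against the prime factors q ∈ {2, 3, 13} of φ(79): g is a generator iff g^(78/q) ≢ 1 for every such q.
g = 2: 2^39 ≡ 1 — hits 1, so not a primitive root.
g = 3: 3^39 ≡ 78; 3^26 ≡ 23; 3^6 ≡ 18 — none is 1, so 3 is a primitive root.
The smallest primitive root modulo 79 is 3.

3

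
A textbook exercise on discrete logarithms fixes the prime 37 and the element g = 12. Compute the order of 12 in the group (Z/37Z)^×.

9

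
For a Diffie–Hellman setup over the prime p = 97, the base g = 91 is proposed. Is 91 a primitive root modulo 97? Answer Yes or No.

φ(97) = 97 − 1 = 96 = 2^5 · 3.
Test 91^(96/q) mod 97 for each prime factor q of 96:
91^48 ≡ 1 (mod 97)  [q = 2: ≡ 1 ✗]
91^32 ≡ 61 (mod 97)  [q = 3: ≢ 1 ✓]
Since 91^48 ≡ 1, the order of 91 divides 48 < 96, so 91 is not a primitive root.

No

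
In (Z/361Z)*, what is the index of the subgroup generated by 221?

3

ord(221) | φ(361) = φ(19^2) = 19·(19−1) = 342 = 2 · 3^2 · 19.
Divisors of 342: 1, 2, 3, 6, 9, 18, 19, 38, 57, 114, 171, 342.
Evaluate successive powers at the divisors of 342:
221^1 ≡ 221
221^2 ≡ 106
221^3 ≡ 322
221^6 ≡ 77
221^9 ≡ 246
221^18 ≡ 229
221^19 ≡ 69
221^38 ≡ 68
221^57 ≡ 360
221^114 ≡ 1
Thus |⟨221⟩| = ord(221) = 114.
The index is φ(361) / ord(221) = 342 / 114 = 3.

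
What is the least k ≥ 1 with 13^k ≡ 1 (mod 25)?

20

Since 13 ∈ (Z/25Z)^×, its order divides φ(25) = φ(5^2) = 5·(5−1) = 20 = 2^2 · 5.
Divisors of 20: 1, 2, 4, 5, 10, 20.
Evaluate successive powers at the divisors of 20:
13^1 ≡ 13 (mod 25)
13^2 ≡ 19 (mod 25)
13^4 ≡ 11 (mod 25)
13^5 ≡ 18 (mod 25)
13^10 ≡ 24 (mod 25)
13^20 ≡ 1 (mod 25) ✓
So ord_25(13) = 20.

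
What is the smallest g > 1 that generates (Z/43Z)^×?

3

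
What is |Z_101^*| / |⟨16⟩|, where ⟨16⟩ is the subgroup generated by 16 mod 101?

By Lagrange's theorem, ord_101(16) divides φ(101) = 101 − 1 = 100 = 2^2 · 5^2.
Divisors of 100: 1, 2, 4, 5, 10, 20, 25, 50, 100.
Test each divisor d:
16^1 ≡ 16 (mod 101)
16^2 ≡ 54 (mod 101)
16^4 ≡ 88 (mod 101)
16^5 ≡ 95 (mod 101)
16^10 ≡ 36 (mod 101)
16^20 ≡ 84 (mod 101)
16^25 ≡ 1 (mod 101) ✓
The order of 16 is 25, so the subgroup it generates has 25 elements.
[(Z/101Z)^× : ⟨16⟩] = 100/25 = 4.

4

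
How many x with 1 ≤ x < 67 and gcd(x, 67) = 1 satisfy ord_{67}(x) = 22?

φ(67) = 67 − 1 = 66 = 2 · 3 · 11.
(Z/67Z)^× is cyclic (|G| = 66); a cyclic group of order m has exactly φ(d) elements of each order d | m, and none otherwise.
22 = 2 · 11 divides 66, and φ(22) = 10.

10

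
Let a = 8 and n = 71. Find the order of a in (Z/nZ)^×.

35

By Lagrange's theorem, ord_71(8) divides φ(71) = 71 − 1 = 70 = 2 · 5 · 7.
Divisors of 70: 1, 2, 5, 7, 10, 14, 35, 70.
Test each divisor d:
8^1 ≡ 8
8^2 ≡ 64
8^5 ≡ 37
8^7 ≡ 25
8^10 ≡ 20
8^14 ≡ 57
8^35 ≡ 1
Hence ord(8) = 35.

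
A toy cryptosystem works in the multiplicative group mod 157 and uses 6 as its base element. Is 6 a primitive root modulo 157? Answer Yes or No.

Yes

φ(157) = 157 − 1 = 156 = 2^2 · 3 · 13.
Test 6^(156/q) mod 157 for each prime factor q of 156:
6^78 ≡ 156 (mod 157)  [q = 2: ≢ 1 ✓]
6^52 ≡ 12 (mod 157)  [q = 3: ≢ 1 ✓]
6^12 ≡ 101 (mod 157)  [q = 13: ≢ 1 ✓]
Every test exponent gives a nontrivial residue, hence 6 generates the full group.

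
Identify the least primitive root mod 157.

5

φ(157) = 157 − 1 = 156 = 2^2 · 3 · 13.
Test candidates g = 2, 3, … against the prime factors q ∈ {2, 3, 13} of φ(157): g is a generator iff g^(156/q) ≢ 1 for every such q.
g = 2: 2^78 ≡ 156; 2^52 ≡ 1 — hits 1, so not a primitive root.
g = 3: 3^78 ≡ 1 — hits 1, so not a primitive root.
g = 4: 4^78 ≡ 1 — hits 1, so not a primitive root.
g = 5: 5^78 ≡ 156; 5^52 ≡ 12; 5^12 ≡ 130 — none is 1, so 5 is a primitive root.
The smallest primitive root modulo 157 is 5.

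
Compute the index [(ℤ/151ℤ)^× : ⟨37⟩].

2

The order of 37 must divide φ(151) = 151 − 1 = 150 = 2 · 3 · 5^2.
Divisors of 150: 1, 2, 3, 5, 6, 10, 15, 25, 30, 50, 75, 150.
Test each divisor d:
37^1 ≡ 37 (mod 151)
37^2 ≡ 10 (mod 151)
37^3 ≡ 68 (mod 151)
37^5 ≡ 76 (mod 151)
37^6 ≡ 94 (mod 151)
37^10 ≡ 38 (mod 151)
37^15 ≡ 19 (mod 151)
37^25 ≡ 118 (mod 151)
37^30 ≡ 59 (mod 151)
37^50 ≡ 32 (mod 151)
37^75 ≡ 1 (mod 151) ✓
The order of 37 is 75, so the subgroup it generates has 75 elements.
[(Z/151Z)^× : ⟨37⟩] = 150/75 = 2.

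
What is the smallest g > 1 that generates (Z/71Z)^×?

7

φ(71) = 71 − 1 = 70 = 2 · 5 · 7.
Test candidates g = 2, 3, … against the prime factors q ∈ {2, 5, 7} of φ(71): g is a generator iff g^(70/q) ≢ 1 for every such q.
g = 2: 2^35 ≡ 1 — hits 1, so not a primitive root.
g = 3: 3^35 ≡ 1 — hits 1, so not a primitive root.
g = 4: 4^35 ≡ 1 — hits 1, so not a primitive root.
g = 5: 5^35 ≡ 1 — hits 1, so not a primitive root.
g = 6: 6^35 ≡ 1 — hits 1, so not a primitive root.
g = 7: 7^35 ≡ 70; 7^14 ≡ 54; 7^10 ≡ 45 — none is 1, so 7 is a primitive root.
The smallest primitive root modulo 71 is 7.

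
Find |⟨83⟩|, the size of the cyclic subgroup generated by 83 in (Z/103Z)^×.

51

Since 83 ∈ (Z/103Z)^×, its order divides φ(103) = 103 − 1 = 102 = 2 · 3 · 17.
Divisors of 102: 1, 2, 3, 6, 17, 34, 51, 102.
Check 83^d mod 103 for each divisor in increasing order:
83^1 ≡ 83 (mod 103)
83^2 ≡ 91 (mod 103)
83^3 ≡ 34 (mod 103)
83^6 ≡ 23 (mod 103)
83^17 ≡ 56 (mod 103)
83^34 ≡ 46 (mod 103)
83^51 ≡ 1 (mod 103) ✓
So ord_103(83) = 51.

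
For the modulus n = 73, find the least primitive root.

5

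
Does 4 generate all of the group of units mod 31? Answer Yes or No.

φ(31) = 31 − 1 = 30 = 2 · 3 · 5.
An element g generates (Z/31Z)^× iff g^(30/q) ≢ 1 (mod 31) for each prime q ∈ {2, 3, 5}.
4^15 ≡ 1 (mod 31)  [q = 2: ≡ 1 ✗]
4^10 ≡ 1 (mod 31)  [q = 3: ≡ 1 ✗]
4^6 ≡ 4 (mod 31)  [q = 5: ≢ 1 ✓]
4^15 ≡ 1 shows ord(4) | 15, strictly less than φ(31); not a primitive root.

No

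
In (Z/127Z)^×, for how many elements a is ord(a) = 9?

φ(127) = 127 − 1 = 126 = 2 · 3^2 · 7.
Since (Z/127Z)^× is cyclic of order 126, the number of elements of order d is φ(d) when d | 126 and 0 otherwise.
9 = 3^2 divides 126, and φ(9) = 6.

6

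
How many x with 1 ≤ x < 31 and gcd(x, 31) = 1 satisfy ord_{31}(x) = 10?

4

φ(31) = 31 − 1 = 30 = 2 · 3 · 5.
(Z/31Z)^× is cyclic (|G| = 30); a cyclic group of order m has exactly φ(d) elements of each order d | m, and none otherwise.
10 = 2 · 5 divides 30, and φ(10) = 4.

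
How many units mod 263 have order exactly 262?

130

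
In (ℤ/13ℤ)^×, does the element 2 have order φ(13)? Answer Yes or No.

φ(13) = 13 − 1 = 12 = 2^2 · 3.
2 is a primitive root mod 13 iff 2^(φ(13)/q) ≢ 1 for every prime q | φ(13), i.e. q ∈ {2, 3}.
2^6 ≡ 12 (mod 13)  [q = 2: ≢ 1 ✓]
2^4 ≡ 3 (mod 13)  [q = 3: ≢ 1 ✓]
None equal 1, so ord_13(2) = 12: 2 is a primitive root.

Yes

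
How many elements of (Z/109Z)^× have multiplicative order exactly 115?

φ(109) = 109 − 1 = 108 = 2^2 · 3^3.
In a cyclic group of order 108, there are φ(d) elements of order d for each divisor d of 108, and zero for non-divisors.
115 does not divide 108, so no element of (Z/109Z)^× has order 115.

0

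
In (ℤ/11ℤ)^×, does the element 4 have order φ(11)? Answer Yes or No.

No

φ(11) = 11 − 1 = 10 = 2 · 5.
It suffices to check that the order of 4 is not a proper divisor of 10: compute 4^(10/q) for q ∈ {2, 5}.
4^5 ≡ 1 (mod 11)  [q = 2: ≡ 1 ✗]
4^2 ≡ 5 (mod 11)  [q = 5: ≢ 1 ✓]
4^5 ≡ 1 shows ord(4) | 5, strictly less than φ(11); not a primitive root.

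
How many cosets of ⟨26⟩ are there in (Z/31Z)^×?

5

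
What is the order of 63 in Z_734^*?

61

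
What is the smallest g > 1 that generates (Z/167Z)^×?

5

φ(167) = 167 − 1 = 166 = 2 · 83.
g is a primitive root iff g^(166/q) ≢ 1 (mod 167) for each prime q ∈ {2, 83}.
g = 2: 2^83 ≡ 1 — hits 1, so not a primitive root.
g = 3: 3^83 ≡ 1 — hits 1, so not a primitive root.
g = 4: 4^83 ≡ 1 — hits 1, so not a primitive root.
g = 5: 5^83 ≡ 166; 5^2 ≡ 25 — none is 1, so 5 is a primitive root.
Hence the least primitive root of 167 is 5.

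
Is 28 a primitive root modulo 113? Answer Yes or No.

No

φ(113) = 113 − 1 = 112 = 2^4 · 7.
It suffices to check that the order of 28 is not a proper divisor of 112: compute 28^(112/q) for q ∈ {2, 7}.
28^56 ≡ 1 (mod 113)  [q = 2: ≡ 1 ✗]
28^16 ≡ 106 (mod 113)  [q = 7: ≢ 1 ✓]
28^56 ≡ 1 shows ord(28) | 56, strictly less than φ(113); not a primitive root.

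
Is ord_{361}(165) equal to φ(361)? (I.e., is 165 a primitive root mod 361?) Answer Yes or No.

φ(361) = φ(19^2) = 19·(19−1) = 342 = 2 · 3^2 · 19.
An element g generates (Z/361Z)^× iff g^(342/q) ≢ 1 (mod 361) for each prime q ∈ {2, 3, 19}.
165^171 ≡ 360 (mod 361)  [q = 2: ≢ 1 ✓]
165^114 ≡ 68 (mod 361)  [q = 3: ≢ 1 ✓]
165^18 ≡ 248 (mod 361)  [q = 19: ≢ 1 ✓]
All checks pass, so 165 has order 342 and is a primitive root modulo 361.

Yes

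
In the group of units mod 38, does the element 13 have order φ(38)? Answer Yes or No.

Yes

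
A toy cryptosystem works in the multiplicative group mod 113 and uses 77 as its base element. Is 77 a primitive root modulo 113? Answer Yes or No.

φ(113) = 113 − 1 = 112 = 2^4 · 7.
77 is a primitive root mod 113 iff 77^(φ(113)/q) ≢ 1 for every prime q | φ(113), i.e. q ∈ {2, 7}.
77^56 ≡ 1 (mod 113)  [q = 2: ≡ 1 ✗]
77^16 ≡ 109 (mod 113)  [q = 7: ≢ 1 ✓]
Since 77^56 ≡ 1, the order of 77 divides 56 < 112, so 77 is not a primitive root.

No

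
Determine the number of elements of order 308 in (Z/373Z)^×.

0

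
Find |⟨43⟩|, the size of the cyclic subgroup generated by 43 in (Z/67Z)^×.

The order of 43 must divide φ(67) = 67 − 1 = 66 = 2 · 3 · 11.
Divisors of 66: 1, 2, 3, 6, 11, 22, 33, 66.
Evaluate successive powers at the divisors of 66:
43^1 ≡ 43 (mod 67)
43^2 ≡ 40 (mod 67)
43^3 ≡ 45 (mod 67)
43^6 ≡ 15 (mod 67)
43^11 ≡ 66 (mod 67)
43^22 ≡ 1 (mod 67) ✓
Hence ord(43) = 22.

22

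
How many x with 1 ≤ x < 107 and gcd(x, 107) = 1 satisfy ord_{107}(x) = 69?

0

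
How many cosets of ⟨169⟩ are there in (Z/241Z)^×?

2

ord(169) | φ(241) = 241 − 1 = 240 = 2^4 · 3 · 5.
Divisors of 240: 1, 2, 3, 4, 5, 6, 8, 10, 12, 15, 16, 20, 24, 30, 40, 48, 60, 80, 120, 240.
Test each divisor d:
169^1 ≡ 169 (mod 241)
169^2 ≡ 123 (mod 241)
169^3 ≡ 61 (mod 241)
169^4 ≡ 187 (mod 241)
169^5 ≡ 32 (mod 241)
169^6 ≡ 106 (mod 241)
169^8 ≡ 24 (mod 241)
169^10 ≡ 60 (mod 241)
169^12 ≡ 150 (mod 241)
169^15 ≡ 233 (mod 241)
169^16 ≡ 94 (mod 241)
169^20 ≡ 226 (mod 241)
169^24 ≡ 87 (mod 241)
169^30 ≡ 64 (mod 241)
169^40 ≡ 225 (mod 241)
169^48 ≡ 98 (mod 241)
169^60 ≡ 240 (mod 241)
169^80 ≡ 15 (mod 241)
169^120 ≡ 1 (mod 241) ✓
The order of 169 is 120, so the subgroup it generates has 120 elements.
Index = |(Z/241Z)^×| / |⟨169⟩| = 240 / 120 = 2.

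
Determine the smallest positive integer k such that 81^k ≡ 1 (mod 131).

65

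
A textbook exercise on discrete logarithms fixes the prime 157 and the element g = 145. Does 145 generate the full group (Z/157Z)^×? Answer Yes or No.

No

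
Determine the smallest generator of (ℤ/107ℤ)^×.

2

φ(107) = 107 − 1 = 106 = 2 · 53.
Test candidates g = 2, 3, … against the prime factors q ∈ {2, 53} of φ(107): g is a generator iff g^(106/q) ≢ 1 for every such q.
g = 2: 2^53 ≡ 106; 2^2 ≡ 4 — none is 1, so 2 is a primitive root.
So 2 is the smallest generator of (Z/107Z)^×.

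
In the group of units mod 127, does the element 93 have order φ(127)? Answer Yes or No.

Yes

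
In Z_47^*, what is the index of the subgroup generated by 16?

Since 16 ∈ (Z/47Z)^×, its order divides φ(47) = 47 − 1 = 46 = 2 · 23.
Divisors of 46: 1, 2, 23, 46.
Compute 16^d (mod 47) for the divisors d until we hit 1:
16^1 ≡ 16 (mod 47)
16^2 ≡ 21 (mod 47)
16^23 ≡ 1 (mod 47) ✓
So ord_47(16) = 23, hence |⟨16⟩| = 23.
[(Z/47Z)^× : ⟨16⟩] = 46/23 = 2.

2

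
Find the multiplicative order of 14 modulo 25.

10

The order of 14 must divide φ(25) = φ(5^2) = 5·(5−1) = 20 = 2^2 · 5.
Divisors of 20: 1, 2, 4, 5, 10, 20.
Check 14^d mod 25 for each divisor in increasing order:
14^1 ≡ 14 (mod 25)
14^2 ≡ 21 (mod 25)
14^4 ≡ 16 (mod 25)
14^5 ≡ 24 (mod 25)
14^10 ≡ 1 (mod 25) ✓
Hence ord(14) = 10.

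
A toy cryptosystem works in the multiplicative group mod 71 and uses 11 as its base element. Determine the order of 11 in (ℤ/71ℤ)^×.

70

The order of 11 must divide φ(71) = 71 − 1 = 70 = 2 · 5 · 7.
Divisors of 70: 1, 2, 5, 7, 10, 14, 35, 70.
Check 11^d mod 71 for each divisor in increasing order:
11^1 ≡ 11 (mod 71)
11^2 ≡ 50 (mod 71)
11^5 ≡ 23 (mod 71)
11^7 ≡ 14 (mod 71)
11^10 ≡ 32 (mod 71)
11^14 ≡ 54 (mod 71)
11^35 ≡ 70 (mod 71)
11^70 ≡ 1 (mod 71) ✓
Hence ord(11) = 70.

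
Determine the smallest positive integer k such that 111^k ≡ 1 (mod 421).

84

By Lagrange's theorem, ord_421(111) divides φ(421) = 421 − 1 = 420 = 2^2 · 3 · 5 · 7.
Divisors of 420: 1, 2, 3, 4, 5, 6, 7, 10, 12, 14, 15, 20, 21, 28, 30, 35, 42, 60, 70, 84, 105, 140, 210, 420.
Check 111^d mod 421 for each divisor in increasing order:
111^1 ≡ 111
111^2 ≡ 112
111^3 ≡ 223
111^4 ≡ 335
111^5 ≡ 137
111^6 ≡ 51
111^7 ≡ 188
111^10 ≡ 245
111^12 ≡ 75
111^14 ≡ 401
111^15 ≡ 306
111^20 ≡ 243
111^21 ≡ 29
111^28 ≡ 400
111^30 ≡ 174
111^35 ≡ 262
111^42 ≡ 420
111^60 ≡ 385
111^70 ≡ 21
111^84 ≡ 1
So ord_421(111) = 84.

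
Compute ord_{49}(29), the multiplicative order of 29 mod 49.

7

The order of 29 must divide φ(49) = φ(7^2) = 7·(7−1) = 42 = 2 · 3 · 7.
Divisors of 42: 1, 2, 3, 6, 7, 14, 21, 42.
Evaluate successive powers at the divisors of 42:
29^1 ≡ 29 (mod 49)
29^2 ≡ 8 (mod 49)
29^3 ≡ 36 (mod 49)
29^6 ≡ 22 (mod 49)
29^7 ≡ 1 (mod 49) ✓
Hence ord(29) = 7.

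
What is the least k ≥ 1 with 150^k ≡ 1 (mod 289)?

Since 150 ∈ (Z/289Z)^×, its order divides φ(289) = φ(17^2) = 17·(17−1) = 272 = 2^4 · 17.
Divisors of 272: 1, 2, 4, 8, 16, 17, 34, 68, 136, 272.
Check 150^d mod 289 for each divisor in increasing order:
150^1 ≡ 150 (mod 289)
150^2 ≡ 247 (mod 289)
150^4 ≡ 30 (mod 289)
150^8 ≡ 33 (mod 289)
150^16 ≡ 222 (mod 289)
150^17 ≡ 65 (mod 289)
150^34 ≡ 179 (mod 289)
150^68 ≡ 251 (mod 289)
150^136 ≡ 288 (mod 289)
150^272 ≡ 1 (mod 289) ✓
The smallest such exponent is 272, so the order of 150 is 272.

272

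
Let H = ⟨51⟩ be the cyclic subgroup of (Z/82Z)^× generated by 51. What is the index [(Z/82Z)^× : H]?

8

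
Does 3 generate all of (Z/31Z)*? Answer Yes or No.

φ(31) = 31 − 1 = 30 = 2 · 3 · 5.
Test 3^(30/q) mod 31 for each prime factor q of 30:
3^15 ≡ 30 (mod 31)  [q = 2: ≢ 1 ✓]
3^10 ≡ 25 (mod 31)  [q = 3: ≢ 1 ✓]
3^6 ≡ 16 (mod 31)  [q = 5: ≢ 1 ✓]
None equal 1, so ord_31(3) = 30: 3 is a primitive root.

Yes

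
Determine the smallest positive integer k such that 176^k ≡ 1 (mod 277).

276

The order of 176 must divide φ(277) = 277 − 1 = 276 = 2^2 · 3 · 23.
Divisors of 276: 1, 2, 3, 4, 6, 12, 23, 46, 69, 92, 138, 276.
Evaluate successive powers at the divisors of 276:
176^1 ≡ 176
176^2 ≡ 229
176^3 ≡ 139
176^4 ≡ 88
176^6 ≡ 208
176^12 ≡ 52
176^23 ≡ 242
176^46 ≡ 117
176^69 ≡ 60
176^92 ≡ 116
176^138 ≡ 276
176^276 ≡ 1
So ord_277(176) = 276.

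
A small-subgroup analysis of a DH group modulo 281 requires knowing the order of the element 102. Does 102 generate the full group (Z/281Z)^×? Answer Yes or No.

φ(281) = 281 − 1 = 280 = 2^3 · 5 · 7.
Test 102^(280/q) mod 281 for each prime factor q of 280:
102^140 ≡ 280 (mod 281)  [q = 2: ≢ 1 ✓]
102^56 ≡ 86 (mod 281)  [q = 5: ≢ 1 ✓]
102^40 ≡ 1 (mod 281)  [q = 7: ≡ 1 ✗]
Since 102^40 ≡ 1, the order of 102 divides 40 < 280, so 102 is not a primitive root.

No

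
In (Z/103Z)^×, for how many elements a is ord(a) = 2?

1

φ(103) = 103 − 1 = 102 = 2 · 3 · 17.
Since (Z/103Z)^× is cyclic of order 102, the number of elements of order d is φ(d) when d | 102 and 0 otherwise.
2 | 102, and φ(2) = 2 − 1 = 1.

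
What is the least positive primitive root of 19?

φ(19) = 19 − 1 = 18 = 2 · 3^2.
Test candidates g = 2, 3, … against the prime factors q ∈ {2, 3} of φ(19): g is a generator iff g^(18/q) ≢ 1 for every such q.
g = 2: 2^9 ≡ 18; 2^6 ≡ 7 — none is 1, so 2 is a primitive root.
The smallest primitive root modulo 19 is 2.

2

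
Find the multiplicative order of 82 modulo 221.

48

By Lagrange's theorem, ord_221(82) divides φ(221) = φ(13·17) = (13−1)·(17−1) = 12·16 = 192 = 2^6 · 3.
Divisors of 192: 1, 2, 3, 4, 6, 8, 12, 16, 24, 32, 48, 64, 96, 192.
Check 82^d mod 221 for each divisor in increasing order:
82^1 ≡ 82 (mod 221)
82^2 ≡ 94 (mod 221)
82^3 ≡ 194 (mod 221)
82^4 ≡ 217 (mod 221)
82^6 ≡ 66 (mod 221)
82^8 ≡ 16 (mod 221)
82^12 ≡ 157 (mod 221)
82^16 ≡ 35 (mod 221)
82^24 ≡ 118 (mod 221)
82^32 ≡ 120 (mod 221)
82^48 ≡ 1 (mod 221) ✓
Therefore the multiplicative order of 82 modulo 221 is 48.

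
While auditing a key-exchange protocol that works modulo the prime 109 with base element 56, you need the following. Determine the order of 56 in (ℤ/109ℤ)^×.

108

ord(56) | φ(109) = 109 − 1 = 108 = 2^2 · 3^3.
Divisors of 108: 1, 2, 3, 4, 6, 9, 12, 18, 27, 36, 54, 108.
Test each divisor d:
56^1 ≡ 56 (mod 109)
56^2 ≡ 84 (mod 109)
56^3 ≡ 17 (mod 109)
56^4 ≡ 80 (mod 109)
56^6 ≡ 71 (mod 109)
56^9 ≡ 8 (mod 109)
56^12 ≡ 27 (mod 109)
56^18 ≡ 64 (mod 109)
56^27 ≡ 76 (mod 109)
56^36 ≡ 63 (mod 109)
56^54 ≡ 108 (mod 109)
56^108 ≡ 1 (mod 109) ✓
The smallest such exponent is 108, so the order of 56 is 108.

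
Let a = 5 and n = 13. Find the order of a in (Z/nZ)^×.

4

By Lagrange's theorem, ord_13(5) divides φ(13) = 13 − 1 = 12 = 2^2 · 3.
Divisors of 12: 1, 2, 3, 4, 6, 12.
Check 5^d mod 13 for each divisor in increasing order:
5^1 ≡ 5 (mod 13)
5^2 ≡ 12 (mod 13)
5^3 ≡ 8 (mod 13)
5^4 ≡ 1 (mod 13) ✓
The smallest such exponent is 4, so the order of 5 is 4.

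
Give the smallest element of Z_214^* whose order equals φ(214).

5

φ(214) = φ(2)·φ(107) = 1·106 = 106 = 2 · 53.
Test candidates g = 2, 3, … against the prime factors q ∈ {2, 53} of φ(214): g is a generator iff g^(106/q) ≢ 1 for every such q.
g = 2: gcd(2, 214) = 2 > 1, not a unit — skip.
g = 3: 3^53 ≡ 1 — hits 1, so not a primitive root.
g = 4: gcd(4, 214) = 2 > 1, not a unit — skip.
g = 5: 5^53 ≡ 213; 5^2 ≡ 25 — none is 1, so 5 is a primitive root.
So 5 is the smallest generator of (Z/214Z)^×.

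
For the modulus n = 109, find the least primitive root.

6

φ(109) = 109 − 1 = 108 = 2^2 · 3^3.
Test candidates g = 2, 3, … against the prime factors q ∈ {2, 3} of φ(109): g is a generator iff g^(108/q) ≢ 1 for every such q.
g = 2: 2^54 ≡ 108; 2^36 ≡ 1 — hits 1, so not a primitive root.
g = 3: 3^54 ≡ 1 — hits 1, so not a primitive root.
g = 4: 4^54 ≡ 1 — hits 1, so not a primitive root.
g = 5: 5^54 ≡ 1 — hits 1, so not a primitive root.
g = 6: 6^54 ≡ 108; 6^36 ≡ 63 — none is 1, so 6 is a primitive root.
Hence the least primitive root of 109 is 6.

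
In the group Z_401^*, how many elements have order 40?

16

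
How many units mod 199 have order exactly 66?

20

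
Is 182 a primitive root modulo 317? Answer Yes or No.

No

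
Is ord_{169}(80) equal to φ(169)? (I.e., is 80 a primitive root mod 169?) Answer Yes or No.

φ(169) = φ(13^2) = 13·(13−1) = 156 = 2^2 · 3 · 13.
It suffices to check that the order of 80 is not a proper divisor of 156: compute 80^(156/q) for q ∈ {2, 3, 13}.
80^78 ≡ 168 (mod 169)  [q = 2: ≢ 1 ✓]
80^52 ≡ 146 (mod 169)  [q = 3: ≢ 1 ✓]
80^12 ≡ 1 (mod 169)  [q = 13: ≡ 1 ✗]
Since 80^12 ≡ 1, the order of 80 divides 12 < 156, so 80 is not a primitive root.

No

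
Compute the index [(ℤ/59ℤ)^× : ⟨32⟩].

1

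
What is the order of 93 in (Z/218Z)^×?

By Lagrange's theorem, ord_218(93) divides φ(218) = φ(2)·φ(109) = 1·108 = 108 = 2^2 · 3^3.
Divisors of 108: 1, 2, 3, 4, 6, 9, 12, 18, 27, 36, 54, 108.
Evaluate successive powers at the divisors of 108:
93^1 ≡ 93
93^2 ≡ 147
93^3 ≡ 155
93^4 ≡ 27
93^6 ≡ 45
93^9 ≡ 217
93^12 ≡ 63
93^18 ≡ 1
Therefore the multiplicative order of 93 modulo 218 is 18.

18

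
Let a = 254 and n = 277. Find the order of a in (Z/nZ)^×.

By Lagrange's theorem, ord_277(254) divides φ(277) = 277 − 1 = 276 = 2^2 · 3 · 23.
Divisors of 276: 1, 2, 3, 4, 6, 12, 23, 46, 69, 92, 138, 276.
Test each divisor d:
254^1 ≡ 254 (mod 277)
254^2 ≡ 252 (mod 277)
254^3 ≡ 21 (mod 277)
254^4 ≡ 71 (mod 277)
254^6 ≡ 164 (mod 277)
254^12 ≡ 27 (mod 277)
254^23 ≡ 161 (mod 277)
254^46 ≡ 160 (mod 277)
254^69 ≡ 276 (mod 277)
254^92 ≡ 116 (mod 277)
254^138 ≡ 1 (mod 277) ✓
Hence ord(254) = 138.

138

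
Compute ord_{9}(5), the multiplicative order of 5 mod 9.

6

The order of 5 must divide φ(9) = φ(3^2) = 3·(3−1) = 6 = 2 · 3.
Divisors of 6: 1, 2, 3, 6.
Evaluate successive powers at the divisors of 6:
5^1 ≡ 5 (mod 9)
5^2 ≡ 7 (mod 9)
5^3 ≡ 8 (mod 9)
5^6 ≡ 1 (mod 9) ✓
Therefore the multiplicative order of 5 modulo 9 is 6.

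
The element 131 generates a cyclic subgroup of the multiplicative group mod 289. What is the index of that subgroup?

ord(131) | φ(289) = φ(17^2) = 17·(17−1) = 272 = 2^4 · 17.
Divisors of 272: 1, 2, 4, 8, 16, 17, 34, 68, 136, 272.
Evaluate successive powers at the divisors of 272:
131^1 ≡ 131 (mod 289)
131^2 ≡ 110 (mod 289)
131^4 ≡ 251 (mod 289)
131^8 ≡ 288 (mod 289)
131^16 ≡ 1 (mod 289) ✓
So ord_289(131) = 16, hence |⟨131⟩| = 16.
[(Z/289Z)^× : ⟨131⟩] = 272/16 = 17.

17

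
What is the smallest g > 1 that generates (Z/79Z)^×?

3

φ(79) = 79 − 1 = 78 = 2 · 3 · 13.
g is a primitive root iff g^(78/q) ≢ 1 (mod 79) for each prime q ∈ {2, 3, 13}.
g = 2: 2^39 ≡ 1 — hits 1, so not a primitive root.
g = 3: 3^39 ≡ 78; 3^26 ≡ 23; 3^6 ≡ 18 — none is 1, so 3 is a primitive root.
The smallest primitive root modulo 79 is 3.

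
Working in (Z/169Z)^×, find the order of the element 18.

52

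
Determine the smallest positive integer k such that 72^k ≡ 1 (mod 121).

110

By Lagrange's theorem, ord_121(72) divides φ(121) = φ(11^2) = 11·(11−1) = 110 = 2 · 5 · 11.
Divisors of 110: 1, 2, 5, 10, 11, 22, 55, 110.
Evaluate successive powers at the divisors of 110:
72^1 ≡ 72 (mod 121)
72^2 ≡ 102 (mod 121)
72^5 ≡ 98 (mod 121)
72^10 ≡ 45 (mod 121)
72^11 ≡ 94 (mod 121)
72^22 ≡ 3 (mod 121)
72^55 ≡ 120 (mod 121)
72^110 ≡ 1 (mod 121) ✓
So ord_121(72) = 110.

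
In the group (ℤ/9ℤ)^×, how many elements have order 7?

0

φ(9) = φ(3^2) = 3·(3−1) = 6 = 2 · 3.
Since (Z/9Z)^× is cyclic of order 6, the number of elements of order d is φ(d) when d | 6 and 0 otherwise.
Since 7 ∤ 6, the count is 0.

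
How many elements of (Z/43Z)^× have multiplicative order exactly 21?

12

φ(43) = 43 − 1 = 42 = 2 · 3 · 7.
(Z/43Z)^× is cyclic (|G| = 42); a cyclic group of order m has exactly φ(d) elements of each order d | m, and none otherwise.
21 = 3 · 7 divides 42, and φ(21) = 12.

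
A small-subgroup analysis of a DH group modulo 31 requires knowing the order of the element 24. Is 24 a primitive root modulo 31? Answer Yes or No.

φ(31) = 31 − 1 = 30 = 2 · 3 · 5.
It suffices to check that the order of 24 is not a proper divisor of 30: compute 24^(30/q) for q ∈ {2, 3, 5}.
24^15 ≡ 30 (mod 31)  [q = 2: ≢ 1 ✓]
24^10 ≡ 25 (mod 31)  [q = 3: ≢ 1 ✓]
24^6 ≡ 4 (mod 31)  [q = 5: ≢ 1 ✓]
None equal 1, so ord_31(24) = 30: 24 is a primitive root.

Yes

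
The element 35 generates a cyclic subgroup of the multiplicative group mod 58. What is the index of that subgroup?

2

ord(35) | φ(58) = φ(2)·φ(29) = 1·28 = 28 = 2^2 · 7.
Divisors of 28: 1, 2, 4, 7, 14, 28.
Evaluate successive powers at the divisors of 28:
35^1 ≡ 35 (mod 58)
35^2 ≡ 7 (mod 58)
35^4 ≡ 49 (mod 58)
35^7 ≡ 57 (mod 58)
35^14 ≡ 1 (mod 58) ✓
Thus |⟨35⟩| = ord(35) = 14.
The index is φ(58) / ord(35) = 28 / 14 = 2.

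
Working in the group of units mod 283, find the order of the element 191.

282

The order of 191 must divide φ(283) = 283 − 1 = 282 = 2 · 3 · 47.
Divisors of 282: 1, 2, 3, 6, 47, 94, 141, 282.
Compute 191^d (mod 283) for the divisors d until we hit 1:
191^1 ≡ 191 (mod 283)
191^2 ≡ 257 (mod 283)
191^3 ≡ 128 (mod 283)
191^6 ≡ 253 (mod 283)
191^47 ≡ 239 (mod 283)
191^94 ≡ 238 (mod 283)
191^141 ≡ 282 (mod 283)
191^282 ≡ 1 (mod 283) ✓
Hence ord(191) = 282.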